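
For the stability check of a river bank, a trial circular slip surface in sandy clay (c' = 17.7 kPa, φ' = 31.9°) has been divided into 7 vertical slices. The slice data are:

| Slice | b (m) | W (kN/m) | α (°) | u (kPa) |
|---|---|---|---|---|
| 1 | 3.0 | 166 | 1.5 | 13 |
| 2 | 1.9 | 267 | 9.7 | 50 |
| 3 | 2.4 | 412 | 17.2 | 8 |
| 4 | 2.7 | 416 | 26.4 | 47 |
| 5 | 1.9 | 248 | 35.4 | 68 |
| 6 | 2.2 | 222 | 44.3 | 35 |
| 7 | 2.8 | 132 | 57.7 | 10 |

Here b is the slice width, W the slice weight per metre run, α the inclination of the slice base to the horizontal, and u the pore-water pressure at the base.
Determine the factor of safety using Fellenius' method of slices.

Ordinary method of slices: FS = Σ[c'·Δl_i + (W_i cosα_i − u_i·Δl_i)·tanφ'] / Σ W_i sinα_i, with Δl_i = b_i / cosα_i.
Slice 1: Δl = 3.0/cos1.5° = 3.001 m; N'_1 = 166·cos1.5° − 13·3.001 = 126.9; c'Δl = 53.12; W sinα = 4.3
Slice 2: Δl = 1.9/cos9.7° = 1.928 m; N'_2 = 267·cos9.7° − 50·1.928 = 166.8; c'Δl = 34.12; W sinα = 45.0
Slice 3: Δl = 2.4/cos17.2° = 2.512 m; N'_3 = 412·cos17.2° − 8·2.512 = 373.5; c'Δl = 44.47; W sinα = 121.8
Slice 4: Δl = 2.7/cos26.4° = 3.014 m; N'_4 = 416·cos26.4° − 47·3.014 = 230.9; c'Δl = 53.35; W sinα = 185.0
Slice 5: Δl = 1.9/cos35.4° = 2.331 m; N'_5 = 248·cos35.4° − 68·2.331 = 43.6; c'Δl = 41.26; W sinα = 143.7
Slice 6: Δl = 2.2/cos44.3° = 3.074 m; N'_6 = 222·cos44.3° − 35·3.074 = 51.3; c'Δl = 54.41; W sinα = 155.0
Slice 7: Δl = 2.8/cos57.7° = 5.240 m; N'_7 = 132·cos57.7° − 10·5.240 = 18.1; c'Δl = 92.75; W sinα = 111.6
Σc'Δl = 373.5 kN/m; ΣN' = 1011.2 kN/m; ΣW sinα = 766.4 kN/m
Resisting = 373.5 + 1011.2·tan31.9° = 373.5 + 629.4 = 1002.9 kN/m
FS = 1002.9 / 766.4 = 1.309

FS = 1.31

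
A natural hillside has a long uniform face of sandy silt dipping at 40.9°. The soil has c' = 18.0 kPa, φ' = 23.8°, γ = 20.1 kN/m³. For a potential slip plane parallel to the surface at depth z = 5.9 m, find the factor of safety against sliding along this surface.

FS = 0.82

For an infinite slope with a slip plane parallel to the surface (no pore pressure): FS = [c' + γz cos²β tanφ'] / [γz sinβ cosβ].
γz = 20.1·5.9 = 118.59 kN/m²
Numerator = 18.0 + 118.59·cos²40.9°·tan23.8° = 18.0 + 118.59·0.5713·0.4411 = 47.882 kPa
Denominator = 118.59·sin40.9°·cos40.9° = 118.59·0.6547·0.7559 = 58.689 kPa
FS = 47.882 / 58.689 = 0.816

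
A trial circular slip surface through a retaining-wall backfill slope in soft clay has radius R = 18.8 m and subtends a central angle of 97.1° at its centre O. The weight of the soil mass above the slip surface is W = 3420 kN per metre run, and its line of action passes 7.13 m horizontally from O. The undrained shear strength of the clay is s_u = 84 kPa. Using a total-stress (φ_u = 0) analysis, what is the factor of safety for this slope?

Taking moments about the centre O, the resisting moment is provided by the undrained shear strength acting along the arc:
Arc length L_a = R·θ = 18.8·(97.1°·π/180) = 18.8·1.6947 = 31.86 m
M_R = s_u·L_a·R = 84·31.86·18.8 = 50314.3 kN·m/m
M_D = W·d = 3420·7.13 = 24384.6 kN·m/m
FS = M_R / M_D = 50314.3 / 24384.6 = 2.063

FS = 2.06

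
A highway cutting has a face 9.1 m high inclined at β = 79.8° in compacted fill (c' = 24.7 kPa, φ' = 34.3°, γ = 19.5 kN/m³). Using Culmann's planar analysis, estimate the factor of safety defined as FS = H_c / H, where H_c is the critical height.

FS = 1.51

H_c = (4c'/γ) · sinβ cosφ' / [1 − cos(β − φ')]
    = (4·24.7/19.5) · sin79.8°·cos34.3° / [1 − cos45.5°]
    = 5.067 · 0.8130 / 0.2991 = 13.77 m
FS = H_c / H = 13.77 / 9.1 = 1.514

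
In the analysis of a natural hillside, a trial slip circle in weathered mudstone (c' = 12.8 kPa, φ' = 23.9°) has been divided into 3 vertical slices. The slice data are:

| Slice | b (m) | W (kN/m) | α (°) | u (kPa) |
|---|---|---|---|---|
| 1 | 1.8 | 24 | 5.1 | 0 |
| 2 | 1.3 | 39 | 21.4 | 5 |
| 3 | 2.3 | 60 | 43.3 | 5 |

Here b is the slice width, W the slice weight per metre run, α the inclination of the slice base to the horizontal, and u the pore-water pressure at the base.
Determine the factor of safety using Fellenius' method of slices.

FS = 2.04

Ordinary method of slices: FS = Σ[c'·Δl_i + (W_i cosα_i − u_i·Δl_i)·tanφ'] / Σ W_i sinα_i, with Δl_i = b_i / cosα_i.
Slice 1: Δl = 1.8/cos5.1° = 1.807 m; N'_1 = 24·cos5.1° − 0·1.807 = 23.9; c'Δl = 23.13; W sinα = 2.1
Slice 2: Δl = 1.3/cos21.4° = 1.396 m; N'_2 = 39·cos21.4° − 5·1.396 = 29.3; c'Δl = 17.87; W sinα = 14.2
Slice 3: Δl = 2.3/cos43.3° = 3.160 m; N'_3 = 60·cos43.3° − 5·3.160 = 27.9; c'Δl = 40.45; W sinα = 41.1
Σc'Δl = 81.5 kN/m; ΣN' = 81.1 kN/m; ΣW sinα = 57.5 kN/m
Resisting = 81.5 + 81.1·tan23.9° = 81.5 + 35.9 = 117.4 kN/m
FS = 117.4 / 57.5 = 2.041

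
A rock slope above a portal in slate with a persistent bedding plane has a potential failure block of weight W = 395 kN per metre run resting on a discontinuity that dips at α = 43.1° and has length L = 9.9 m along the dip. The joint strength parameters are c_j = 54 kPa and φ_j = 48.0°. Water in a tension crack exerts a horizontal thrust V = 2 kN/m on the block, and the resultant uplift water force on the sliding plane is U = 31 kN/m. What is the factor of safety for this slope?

Resolving the block weight along and normal to the plane and applying the Mohr–Coulomb strength on the joint:
N' = W cosα − U − V sinα = 395·cos43.1° − 31 − 2·sin43.1° = 256.0 kN/m
Driving force T = W sinα + V cosα = 395·sin43.1° + 2·cos43.1° = 271.4 kN/m
Resisting force R = c_j·L + N'·tanφ_j = 54·9.9 + 256.0·tan48.0° = 534.6 + 284.4 = 819.0 kN/m
FS = R / T = 819.0 / 271.4 = 3.018

FS = 3.02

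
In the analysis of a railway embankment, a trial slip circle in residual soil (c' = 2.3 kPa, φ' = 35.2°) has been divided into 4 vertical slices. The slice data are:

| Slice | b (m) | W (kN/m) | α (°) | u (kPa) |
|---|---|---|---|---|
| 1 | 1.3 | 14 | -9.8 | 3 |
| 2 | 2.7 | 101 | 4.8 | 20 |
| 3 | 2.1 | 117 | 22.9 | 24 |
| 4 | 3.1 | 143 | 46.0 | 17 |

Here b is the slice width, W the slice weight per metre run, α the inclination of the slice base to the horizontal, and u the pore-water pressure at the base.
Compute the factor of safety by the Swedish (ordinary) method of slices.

Ordinary method of slices: FS = Σ[c'·Δl_i + (W_i cosα_i − u_i·Δl_i)·tanφ'] / Σ W_i sinα_i, with Δl_i = b_i / cosα_i.
Slice 1: Δl = 1.3/cos(-9.8°) = 1.319 m; N'_1 = 14·cos(-9.8°) − 3·1.319 = 9.8; c'Δl = 3.03; W sinα = -2.4
Slice 2: Δl = 2.7/cos4.8° = 2.710 m; N'_2 = 101·cos4.8° − 20·2.710 = 46.5; c'Δl = 6.23; W sinα = 8.5
Slice 3: Δl = 2.1/cos22.9° = 2.280 m; N'_3 = 117·cos22.9° − 24·2.280 = 53.1; c'Δl = 5.24; W sinα = 45.5
Slice 4: Δl = 3.1/cos46.0° = 4.463 m; N'_4 = 143·cos46.0° − 17·4.463 = 23.5; c'Δl = 10.26; W sinα = 102.9
Σc'Δl = 24.8 kN/m; ΣN' = 132.8 kN/m; ΣW sinα = 154.5 kN/m
Resisting = 24.8 + 132.8·tan35.2° = 24.8 + 93.7 = 118.5 kN/m
FS = 118.5 / 154.5 = 0.767

FS = 0.77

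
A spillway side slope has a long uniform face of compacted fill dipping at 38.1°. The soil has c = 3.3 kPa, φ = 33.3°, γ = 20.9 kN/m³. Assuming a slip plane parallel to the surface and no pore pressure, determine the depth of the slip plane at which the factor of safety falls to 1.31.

z = 0.69 m

Setting FS = 1.31 in FS = [c + γz cos²β tanφ] / [γz sinβ cosβ] and solving for z:
z = c / [γ cosβ (FS·sinβ − cosβ·tanφ)]
  = 3.3 / [20.9·cos38.1°·(1.31·sin38.1° − cos38.1°·tan33.3°)]
  = 3.3 / [20.9·0.7869·(1.31·0.6170 − 0.7869·0.6569)]
  = 3.3 / 4.7926 = 0.689 m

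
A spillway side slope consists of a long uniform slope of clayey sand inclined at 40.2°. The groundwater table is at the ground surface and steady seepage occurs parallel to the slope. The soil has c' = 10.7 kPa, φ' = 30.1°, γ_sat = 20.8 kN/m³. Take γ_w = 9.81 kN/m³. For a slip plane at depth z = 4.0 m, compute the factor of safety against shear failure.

With seepage parallel to the slope and the water table at the surface, the effective normal stress on the slip plane uses the buoyant unit weight γ' = γ_sat − γ_w while the driving shear stress uses γ_sat:
FS = [c' + γ' z cos²β tanφ'] / [γ_sat z sinβ cosβ]
γ' = 20.8 − 9.81 = 10.99 kN/m³
Numerator = 10.7 + 10.99·4.0·cos²40.2°·tan30.1° = 10.7 + 10.99·4.0·0.5834·0.5797 = 25.566 kPa
Denominator = 20.8·4.0·sin40.2°·cos40.2° = 20.8·4.0·0.6455·0.7638 = 41.017 kPa
FS = 25.566 / 41.017 = 0.623

FS = 0.62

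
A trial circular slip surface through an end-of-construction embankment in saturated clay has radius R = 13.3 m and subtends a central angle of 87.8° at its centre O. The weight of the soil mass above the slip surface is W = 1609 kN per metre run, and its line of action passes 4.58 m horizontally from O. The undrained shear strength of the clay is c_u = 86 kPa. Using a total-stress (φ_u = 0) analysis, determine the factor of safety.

Taking moments about the centre O, the resisting moment is provided by the undrained shear strength acting along the arc:
Arc length L_a = R·θ = 13.3·(87.8°·π/180) = 13.3·1.5324 = 20.38 m
M_R = c_u·L_a·R = 86·20.38·13.3 = 23311.7 kN·m/m
M_D = W·d = 1609·4.58 = 7369.2 kN·m/m
FS = M_R / M_D = 23311.7 / 7369.2 = 3.163

FS = 3.16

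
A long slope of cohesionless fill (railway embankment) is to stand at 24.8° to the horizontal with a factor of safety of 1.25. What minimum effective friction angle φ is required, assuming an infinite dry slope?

φ = 30.0°

FS = tanφ/tanβ ⇒ tanφ = FS · tanβ = 1.25 · tan24.8° = 0.5776
φ = arctan(0.5776) = 30.01°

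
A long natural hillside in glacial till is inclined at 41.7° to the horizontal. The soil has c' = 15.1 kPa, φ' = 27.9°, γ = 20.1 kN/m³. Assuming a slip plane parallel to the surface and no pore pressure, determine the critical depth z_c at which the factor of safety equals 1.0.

Setting FS = 1.00 in FS = [c' + γz cos²β tanφ'] / [γz sinβ cosβ] and solving for z:
z = c' / [γ cosβ (FS·sinβ − cosβ·tanφ')]
  = 15.1 / [20.1·cos41.7°·(1.00·sin41.7° − cos41.7°·tan27.9°)]
  = 15.1 / [20.1·0.7466·(1.00·0.6652 − 0.7466·0.5295)]
  = 15.1 / 4.0506 = 3.728 m

z_c = 3.73 m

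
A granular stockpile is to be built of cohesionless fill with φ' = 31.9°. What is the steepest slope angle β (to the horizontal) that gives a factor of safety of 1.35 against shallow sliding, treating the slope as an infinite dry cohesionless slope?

β = 24.8°

For an infinite dry cohesionless slope FS = tanφ'/tanβ, so tanβ = tanφ' / FS.
tanβ = tan31.9° / 1.35 = 0.6224 / 1.35 = 0.4611
β = arctan(0.4611) = 24.75°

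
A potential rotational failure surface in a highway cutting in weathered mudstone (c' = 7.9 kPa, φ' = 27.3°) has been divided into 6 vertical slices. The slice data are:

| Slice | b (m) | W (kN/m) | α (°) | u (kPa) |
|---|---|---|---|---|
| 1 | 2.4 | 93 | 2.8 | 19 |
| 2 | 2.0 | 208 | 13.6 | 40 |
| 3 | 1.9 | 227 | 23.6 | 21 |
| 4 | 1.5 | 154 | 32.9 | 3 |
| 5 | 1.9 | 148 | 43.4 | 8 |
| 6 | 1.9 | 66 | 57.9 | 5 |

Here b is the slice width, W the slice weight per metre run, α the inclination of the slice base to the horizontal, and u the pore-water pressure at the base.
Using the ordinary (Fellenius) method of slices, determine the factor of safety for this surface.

Ordinary method of slices: FS = Σ[c'·Δl_i + (W_i cosα_i − u_i·Δl_i)·tanφ'] / Σ W_i sinα_i, with Δl_i = b_i / cosα_i.
Slice 1: Δl = 2.4/cos2.8° = 2.403 m; N'_1 = 93·cos2.8° − 19·2.403 = 47.2; c'Δl = 18.98; W sinα = 4.5
Slice 2: Δl = 2.0/cos13.6° = 2.058 m; N'_2 = 208·cos13.6° − 40·2.058 = 119.9; c'Δl = 16.26; W sinα = 48.9
Slice 3: Δl = 1.9/cos23.6° = 2.073 m; N'_3 = 227·cos23.6° − 21·2.073 = 164.5; c'Δl = 16.38; W sinα = 90.9
Slice 4: Δl = 1.5/cos32.9° = 1.787 m; N'_4 = 154·cos32.9° − 3·1.787 = 123.9; c'Δl = 14.11; W sinα = 83.6
Slice 5: Δl = 1.9/cos43.4° = 2.615 m; N'_5 = 148·cos43.4° − 8·2.615 = 86.6; c'Δl = 20.66; W sinα = 101.7
Slice 6: Δl = 1.9/cos57.9° = 3.575 m; N'_6 = 66·cos57.9° − 5·3.575 = 17.2; c'Δl = 28.25; W sinα = 55.9
Σc'Δl = 114.6 kN/m; ΣN' = 559.3 kN/m; ΣW sinα = 385.6 kN/m
Resisting = 114.6 + 559.3·tan27.3° = 114.6 + 288.7 = 403.3 kN/m
FS = 403.3 / 385.6 = 1.046

FS = 1.05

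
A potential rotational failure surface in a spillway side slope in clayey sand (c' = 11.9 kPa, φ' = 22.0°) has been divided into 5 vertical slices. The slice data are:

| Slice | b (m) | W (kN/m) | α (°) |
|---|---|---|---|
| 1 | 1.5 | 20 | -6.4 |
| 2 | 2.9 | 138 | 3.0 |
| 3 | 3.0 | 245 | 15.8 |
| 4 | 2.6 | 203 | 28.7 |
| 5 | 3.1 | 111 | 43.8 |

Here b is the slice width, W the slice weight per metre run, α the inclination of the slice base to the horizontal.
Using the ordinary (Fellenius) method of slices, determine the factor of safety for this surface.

Ordinary method of slices: FS = Σ[c'·Δl_i + (W_i cosα_i)·tanφ'] / Σ W_i sinα_i, with Δl_i = b_i / cosα_i.
Slice 1: Δl = 1.5/cos(-6.4°) = 1.509 m; N'_1 = 20·cos(-6.4°) = 19.9; c'Δl = 17.96; W sinα = -2.2
Slice 2: Δl = 2.9/cos3.0° = 2.904 m; N'_2 = 138·cos3.0° = 137.8; c'Δl = 34.56; W sinα = 7.2
Slice 3: Δl = 3.0/cos15.8° = 3.118 m; N'_3 = 245·cos15.8° = 235.7; c'Δl = 37.10; W sinα = 66.7
Slice 4: Δl = 2.6/cos28.7° = 2.964 m; N'_4 = 203·cos28.7° = 178.1; c'Δl = 35.27; W sinα = 97.5
Slice 5: Δl = 3.1/cos43.8° = 4.295 m; N'_5 = 111·cos43.8° = 80.1; c'Δl = 51.11; W sinα = 76.8
Σc'Δl = 176.0 kN/m; ΣN' = 651.6 kN/m; ΣW sinα = 246.0 kN/m
Resisting = 176.0 + 651.6·tan22.0° = 176.0 + 263.3 = 439.3 kN/m
FS = 439.3 / 246.0 = 1.786

FS = 1.79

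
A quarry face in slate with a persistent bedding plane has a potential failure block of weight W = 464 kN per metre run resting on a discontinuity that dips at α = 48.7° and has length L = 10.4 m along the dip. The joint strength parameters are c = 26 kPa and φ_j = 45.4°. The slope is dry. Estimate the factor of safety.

FS = 1.67

Resolving the block weight along and normal to the plane and applying the Mohr–Coulomb strength on the joint:
N' = W cosα = 464·cos48.7° = 306.2 kN/m
Driving force T = W sinα = 464·sin48.7° = 348.6 kN/m
Resisting force R = c·L + N'·tanφ_j = 26·10.4 + 306.2·tan45.4° = 270.4 + 310.5 = 580.9 kN/m
FS = R / T = 580.9 / 348.6 = 1.667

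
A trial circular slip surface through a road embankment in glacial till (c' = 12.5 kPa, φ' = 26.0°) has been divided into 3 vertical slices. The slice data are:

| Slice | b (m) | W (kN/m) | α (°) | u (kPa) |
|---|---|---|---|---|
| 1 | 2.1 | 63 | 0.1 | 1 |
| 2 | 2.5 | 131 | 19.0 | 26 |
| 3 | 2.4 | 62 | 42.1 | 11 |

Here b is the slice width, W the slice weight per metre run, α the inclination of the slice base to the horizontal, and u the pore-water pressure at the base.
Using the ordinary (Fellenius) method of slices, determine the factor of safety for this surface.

FS = 1.91

Ordinary method of slices: FS = Σ[c'·Δl_i + (W_i cosα_i − u_i·Δl_i)·tanφ'] / Σ W_i sinα_i, with Δl_i = b_i / cosα_i.
Slice 1: Δl = 2.1/cos0.1° = 2.100 m; N'_1 = 63·cos0.1° − 1·2.100 = 60.9; c'Δl = 26.25; W sinα = 0.1
Slice 2: Δl = 2.5/cos19.0° = 2.644 m; N'_2 = 131·cos19.0° − 26·2.644 = 55.1; c'Δl = 33.05; W sinα = 42.6
Slice 3: Δl = 2.4/cos42.1° = 3.235 m; N'_3 = 62·cos42.1° − 11·3.235 = 10.4; c'Δl = 40.43; W sinα = 41.6
Σc'Δl = 99.7 kN/m; ΣN' = 126.4 kN/m; ΣW sinα = 84.3 kN/m
Resisting = 99.7 + 126.4·tan26.0° = 99.7 + 61.7 = 161.4 kN/m
FS = 161.4 / 84.3 = 1.914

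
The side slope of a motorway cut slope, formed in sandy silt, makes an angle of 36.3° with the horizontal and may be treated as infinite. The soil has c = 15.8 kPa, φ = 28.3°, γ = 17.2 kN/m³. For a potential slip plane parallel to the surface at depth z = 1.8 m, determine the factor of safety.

For an infinite slope with a slip plane parallel to the surface (no pore pressure): FS = [c + γz cos²β tanφ] / [γz sinβ cosβ].
γz = 17.2·1.8 = 30.96 kN/m²
Numerator = 15.8 + 30.96·cos²36.3°·tan28.3° = 15.8 + 30.96·0.6495·0.5384 = 26.628 kPa
Denominator = 30.96·sin36.3°·cos36.3° = 30.96·0.5920·0.8059 = 14.772 kPa
FS = 26.628 / 14.772 = 1.803

FS = 1.80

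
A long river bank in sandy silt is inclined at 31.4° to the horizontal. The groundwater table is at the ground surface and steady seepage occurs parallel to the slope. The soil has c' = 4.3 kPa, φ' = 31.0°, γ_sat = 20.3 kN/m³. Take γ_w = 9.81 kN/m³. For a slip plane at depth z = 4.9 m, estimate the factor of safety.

FS = 0.61

With seepage parallel to the slope and the water table at the surface, the effective normal stress on the slip plane uses the buoyant unit weight γ' = γ_sat − γ_w while the driving shear stress uses γ_sat:
FS = [c' + γ' z cos²β tanφ'] / [γ_sat z sinβ cosβ]
γ' = 20.3 − 9.81 = 10.49 kN/m³
Numerator = 4.3 + 10.49·4.9·cos²31.4°·tan31.0° = 4.3 + 10.49·4.9·0.7285·0.6009 = 26.801 kPa
Denominator = 20.3·4.9·sin31.4°·cos31.4° = 20.3·4.9·0.5210·0.8536 = 44.235 kPa
FS = 26.801 / 44.235 = 0.606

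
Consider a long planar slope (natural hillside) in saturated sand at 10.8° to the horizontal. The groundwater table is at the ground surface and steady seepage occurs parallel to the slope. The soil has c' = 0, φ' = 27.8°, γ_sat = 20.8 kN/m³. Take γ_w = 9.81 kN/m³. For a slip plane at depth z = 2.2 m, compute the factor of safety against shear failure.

FS = 1.46

With seepage parallel to the slope and the water table at the surface, the effective normal stress on the slip plane uses the buoyant unit weight γ' = γ_sat − γ_w while the driving shear stress uses γ_sat:
FS = [c' + γ' z cos²β tanφ'] / [γ_sat z sinβ cosβ]
(For c' = 0 this reduces to FS = (γ'/γ_sat)·tanφ'/tanβ.)
γ' = 20.8 − 9.81 = 10.99 kN/m³
Numerator = 0.0 + 10.99·2.2·cos²10.8°·tan27.8° = 0.0 + 10.99·2.2·0.9649·0.5272 = 12.300 kPa
Denominator = 20.8·2.2·sin10.8°·cos10.8° = 20.8·2.2·0.1874·0.9823 = 8.423 kPa
FS = 12.300 / 8.423 = 1.460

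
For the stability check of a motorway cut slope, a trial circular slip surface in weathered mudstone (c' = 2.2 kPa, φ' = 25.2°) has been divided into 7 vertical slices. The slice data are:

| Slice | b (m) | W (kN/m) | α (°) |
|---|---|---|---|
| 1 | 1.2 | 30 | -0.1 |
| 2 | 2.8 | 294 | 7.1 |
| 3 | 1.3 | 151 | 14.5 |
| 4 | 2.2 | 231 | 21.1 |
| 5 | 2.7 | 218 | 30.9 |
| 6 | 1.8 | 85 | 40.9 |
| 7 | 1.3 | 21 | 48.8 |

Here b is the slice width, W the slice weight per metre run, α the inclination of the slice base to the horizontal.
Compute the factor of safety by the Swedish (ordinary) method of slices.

FS = 1.41

Ordinary method of slices: FS = Σ[c'·Δl_i + (W_i cosα_i)·tanφ'] / Σ W_i sinα_i, with Δl_i = b_i / cosα_i.
Slice 1: Δl = 1.2/cos(-0.1°) = 1.200 m; N'_1 = 30·cos(-0.1°) = 30.0; c'Δl = 2.64; W sinα = -0.1
Slice 2: Δl = 2.8/cos7.1° = 2.822 m; N'_2 = 294·cos7.1° = 291.7; c'Δl = 6.21; W sinα = 36.3
Slice 3: Δl = 1.3/cos14.5° = 1.343 m; N'_3 = 151·cos14.5° = 146.2; c'Δl = 2.95; W sinα = 37.8
Slice 4: Δl = 2.2/cos21.1° = 2.358 m; N'_4 = 231·cos21.1° = 215.5; c'Δl = 5.19; W sinα = 83.2
Slice 5: Δl = 2.7/cos30.9° = 3.147 m; N'_5 = 218·cos30.9° = 187.1; c'Δl = 6.92; W sinα = 112.0
Slice 6: Δl = 1.8/cos40.9° = 2.381 m; N'_6 = 85·cos40.9° = 64.2; c'Δl = 5.24; W sinα = 55.7
Slice 7: Δl = 1.3/cos48.8° = 1.974 m; N'_7 = 21·cos48.8° = 13.8; c'Δl = 4.34; W sinα = 15.8
Σc'Δl = 33.5 kN/m; ΣN' = 948.6 kN/m; ΣW sinα = 340.7 kN/m
Resisting = 33.5 + 948.6·tan25.2° = 33.5 + 446.4 = 479.9 kN/m
FS = 479.9 / 340.7 = 1.409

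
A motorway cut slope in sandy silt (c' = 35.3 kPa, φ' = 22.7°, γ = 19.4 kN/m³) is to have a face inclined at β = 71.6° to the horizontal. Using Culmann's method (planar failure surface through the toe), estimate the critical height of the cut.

H_c = 18.60 m

Culmann's analysis gives the critical failure plane at α_cr = (β + φ')/2 = (71.6 + 22.7)/2 = 47.1°, and the critical height
H_c = (4c'/γ) · sinβ cosφ' / [1 − cos(β − φ')]
    = (4·35.3/19.4) · sin71.6°·cos22.7° / [1 − cos(48.9°)]
    = 7.278 · 0.9489·0.9225 / [1 − 0.6574]
    = 7.278 · 0.8754 / 0.3426
    = 18.60 m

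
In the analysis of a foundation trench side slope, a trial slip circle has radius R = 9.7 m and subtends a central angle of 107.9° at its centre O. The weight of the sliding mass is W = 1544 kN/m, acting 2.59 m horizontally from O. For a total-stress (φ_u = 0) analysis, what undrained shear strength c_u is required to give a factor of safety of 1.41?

c_u = 31.8 kPa

FS = c_u·L_a·R / (W·d), so c_u = FS·W·d / (L_a·R).
Arc length L_a = R·θ = 9.7·(107.9°·π/180) = 9.7·1.8832 = 18.27 m
c_u = 1.41·1544·2.59 / (18.27·9.7) = 5638.5 / 177.19 = 31.82 kPa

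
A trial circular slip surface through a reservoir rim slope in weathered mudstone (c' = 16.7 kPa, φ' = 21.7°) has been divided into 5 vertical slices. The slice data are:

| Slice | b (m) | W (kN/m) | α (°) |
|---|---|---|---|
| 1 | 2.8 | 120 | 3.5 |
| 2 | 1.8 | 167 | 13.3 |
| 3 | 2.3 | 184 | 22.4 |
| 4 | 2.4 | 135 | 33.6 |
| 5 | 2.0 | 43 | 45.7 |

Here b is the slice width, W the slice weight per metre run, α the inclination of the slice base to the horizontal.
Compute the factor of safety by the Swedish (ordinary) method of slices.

FS = 2.04

Ordinary method of slices: FS = Σ[c'·Δl_i + (W_i cosα_i)·tanφ'] / Σ W_i sinα_i, with Δl_i = b_i / cosα_i.
Slice 1: Δl = 2.8/cos3.5° = 2.805 m; N'_1 = 120·cos3.5° = 119.8; c'Δl = 46.85; W sinα = 7.3
Slice 2: Δl = 1.8/cos13.3° = 1.850 m; N'_2 = 167·cos13.3° = 162.5; c'Δl = 30.89; W sinα = 38.4
Slice 3: Δl = 2.3/cos22.4° = 2.488 m; N'_3 = 184·cos22.4° = 170.1; c'Δl = 41.54; W sinα = 70.1
Slice 4: Δl = 2.4/cos33.6° = 2.881 m; N'_4 = 135·cos33.6° = 112.4; c'Δl = 48.12; W sinα = 74.7
Slice 5: Δl = 2.0/cos45.7° = 2.864 m; N'_5 = 43·cos45.7° = 30.0; c'Δl = 47.82; W sinα = 30.8
Σc'Δl = 215.2 kN/m; ΣN' = 594.9 kN/m; ΣW sinα = 221.3 kN/m
Resisting = 215.2 + 594.9·tan21.7° = 215.2 + 236.7 = 452.0 kN/m
FS = 452.0 / 221.3 = 2.042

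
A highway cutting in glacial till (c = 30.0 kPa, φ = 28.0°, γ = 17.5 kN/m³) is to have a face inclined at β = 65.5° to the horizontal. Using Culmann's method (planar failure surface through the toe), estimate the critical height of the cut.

H_c = 26.66 m

Culmann's analysis gives the critical failure plane at α_cr = (β + φ)/2 = (65.5 + 28.0)/2 = 46.8°, and the critical height
H_c = (4c/γ) · sinβ cosφ / [1 − cos(β − φ)]
    = (4·30.0/17.5) · sin65.5°·cos28.0° / [1 − cos(37.5°)]
    = 6.857 · 0.9100·0.8829 / [1 − 0.7934]
    = 6.857 · 0.8034 / 0.2066
    = 26.66 m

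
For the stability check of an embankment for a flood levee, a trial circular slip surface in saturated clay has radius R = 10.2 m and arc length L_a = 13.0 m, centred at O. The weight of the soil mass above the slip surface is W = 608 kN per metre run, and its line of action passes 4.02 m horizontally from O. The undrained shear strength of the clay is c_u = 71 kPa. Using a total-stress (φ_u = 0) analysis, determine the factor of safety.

FS = 3.85

Taking moments about the centre O, the resisting moment is provided by the undrained shear strength acting along the arc:
M_R = c_u·L_a·R = 71·13.00·10.2 = 9414.6 kN·m/m
M_D = W·d = 608·4.02 = 2444.2 kN·m/m
FS = M_R / M_D = 9414.6 / 2444.2 = 3.852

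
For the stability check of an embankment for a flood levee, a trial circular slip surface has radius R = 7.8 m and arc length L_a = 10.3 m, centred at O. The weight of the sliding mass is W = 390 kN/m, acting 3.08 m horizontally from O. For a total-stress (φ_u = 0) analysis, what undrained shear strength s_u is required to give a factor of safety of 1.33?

s_u = 19.9 kPa

FS = s_u·L_a·R / (W·d), so s_u = FS·W·d / (L_a·R).
s_u = 1.33·390·3.08 / (10.30·7.8) = 1597.6 / 80.34 = 19.89 kPa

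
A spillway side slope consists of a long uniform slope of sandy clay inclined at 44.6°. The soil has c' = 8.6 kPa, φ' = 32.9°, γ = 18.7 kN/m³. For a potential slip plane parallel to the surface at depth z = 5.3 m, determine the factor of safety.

FS = 0.83

For an infinite slope with a slip plane parallel to the surface (no pore pressure): FS = [c' + γz cos²β tanφ'] / [γz sinβ cosβ].
γz = 18.7·5.3 = 99.11 kN/m²
Numerator = 8.6 + 99.11·cos²44.6°·tan32.9° = 8.6 + 99.11·0.5070·0.6469 = 41.106 kPa
Denominator = 99.11·sin44.6°·cos44.6° = 99.11·0.7022·0.7120 = 49.550 kPa
FS = 41.106 / 49.550 = 0.830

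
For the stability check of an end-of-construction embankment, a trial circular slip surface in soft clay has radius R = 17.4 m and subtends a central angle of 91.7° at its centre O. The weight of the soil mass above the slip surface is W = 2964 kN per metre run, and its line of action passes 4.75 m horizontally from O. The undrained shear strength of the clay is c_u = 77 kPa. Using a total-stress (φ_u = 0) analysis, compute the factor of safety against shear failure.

FS = 2.65

Taking moments about the centre O, the resisting moment is provided by the undrained shear strength acting along the arc:
Arc length L_a = R·θ = 17.4·(91.7°·π/180) = 17.4·1.6005 = 27.85 m
M_R = c_u·L_a·R = 77·27.85·17.4 = 37310.9 kN·m/m
M_D = W·d = 2964·4.75 = 14079.0 kN·m/m
FS = M_R / M_D = 37310.9 / 14079.0 = 2.650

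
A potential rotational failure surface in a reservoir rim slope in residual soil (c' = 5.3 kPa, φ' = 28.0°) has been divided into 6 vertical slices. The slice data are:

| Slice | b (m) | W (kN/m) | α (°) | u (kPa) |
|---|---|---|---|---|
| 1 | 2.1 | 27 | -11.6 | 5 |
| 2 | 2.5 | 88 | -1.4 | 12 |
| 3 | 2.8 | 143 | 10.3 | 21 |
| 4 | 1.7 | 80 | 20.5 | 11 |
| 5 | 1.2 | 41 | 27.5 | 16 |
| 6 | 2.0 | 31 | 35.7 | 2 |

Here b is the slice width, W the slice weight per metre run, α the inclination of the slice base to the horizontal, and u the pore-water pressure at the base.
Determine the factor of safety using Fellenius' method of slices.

FS = 2.40

Ordinary method of slices: FS = Σ[c'·Δl_i + (W_i cosα_i − u_i·Δl_i)·tanφ'] / Σ W_i sinα_i, with Δl_i = b_i / cosα_i.
Slice 1: Δl = 2.1/cos(-11.6°) = 2.144 m; N'_1 = 27·cos(-11.6°) − 5·2.144 = 15.7; c'Δl = 11.36; W sinα = -5.4
Slice 2: Δl = 2.5/cos(-1.4°) = 2.501 m; N'_2 = 88·cos(-1.4°) − 12·2.501 = 58.0; c'Δl = 13.25; W sinα = -2.2
Slice 3: Δl = 2.8/cos10.3° = 2.846 m; N'_3 = 143·cos10.3° − 21·2.846 = 80.9; c'Δl = 15.08; W sinα = 25.6
Slice 4: Δl = 1.7/cos20.5° = 1.815 m; N'_4 = 80·cos20.5° − 11·1.815 = 55.0; c'Δl = 9.62; W sinα = 28.0
Slice 5: Δl = 1.2/cos27.5° = 1.353 m; N'_5 = 41·cos27.5° − 16·1.353 = 14.7; c'Δl = 7.17; W sinα = 18.9
Slice 6: Δl = 2.0/cos35.7° = 2.463 m; N'_6 = 31·cos35.7° − 2·2.463 = 20.2; c'Δl = 13.05; W sinα = 18.1
Σc'Δl = 69.5 kN/m; ΣN' = 244.6 kN/m; ΣW sinα = 83.0 kN/m
Resisting = 69.5 + 244.6·tan28.0° = 69.5 + 130.0 = 199.6 kN/m
FS = 199.6 / 83.0 = 2.404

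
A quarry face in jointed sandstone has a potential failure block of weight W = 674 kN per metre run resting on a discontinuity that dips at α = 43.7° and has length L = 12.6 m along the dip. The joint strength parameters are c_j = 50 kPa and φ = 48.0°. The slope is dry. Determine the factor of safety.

Resolving the block weight along and normal to the plane and applying the Mohr–Coulomb strength on the joint:
N' = W cosα = 674·cos43.7° = 487.3 kN/m
Driving force T = W sinα = 674·sin43.7° = 465.7 kN/m
Resisting force R = c_j·L + N'·tanφ = 50·12.6 + 487.3·tan48.0° = 630.0 + 541.2 = 1171.2 kN/m
FS = R / T = 1171.2 / 465.7 = 2.515

FS = 2.52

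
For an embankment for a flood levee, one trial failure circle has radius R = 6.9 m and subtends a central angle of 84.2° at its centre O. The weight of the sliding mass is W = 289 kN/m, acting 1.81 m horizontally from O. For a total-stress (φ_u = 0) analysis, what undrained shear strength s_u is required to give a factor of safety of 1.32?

FS = s_u·L_a·R / (W·d), so s_u = FS·W·d / (L_a·R).
Arc length L_a = R·θ = 6.9·(84.2°·π/180) = 6.9·1.4696 = 10.14 m
s_u = 1.32·289·1.81 / (10.14·6.9) = 690.5 / 69.97 = 9.87 kPa

s_u = 9.9 kPa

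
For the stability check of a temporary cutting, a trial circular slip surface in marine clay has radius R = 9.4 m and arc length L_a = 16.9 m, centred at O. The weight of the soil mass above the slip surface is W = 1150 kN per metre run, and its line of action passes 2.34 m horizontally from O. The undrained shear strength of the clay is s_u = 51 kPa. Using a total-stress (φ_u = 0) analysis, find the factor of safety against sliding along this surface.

FS = 3.01

Taking moments about the centre O, the resisting moment is provided by the undrained shear strength acting along the arc:
M_R = s_u·L_a·R = 51·16.90·9.4 = 8101.9 kN·m/m
M_D = W·d = 1150·2.34 = 2691.0 kN·m/m
FS = M_R / M_D = 8101.9 / 2691.0 = 3.011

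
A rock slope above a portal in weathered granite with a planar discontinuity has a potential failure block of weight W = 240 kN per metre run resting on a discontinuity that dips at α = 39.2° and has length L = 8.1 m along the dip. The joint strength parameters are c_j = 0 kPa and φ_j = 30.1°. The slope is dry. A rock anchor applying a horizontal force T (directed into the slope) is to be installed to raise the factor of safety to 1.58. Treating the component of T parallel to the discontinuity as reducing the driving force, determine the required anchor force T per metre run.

T = 83 kN/m

Resolving forces along and normal to the sliding plane, with the horizontal anchor force T adding T·sinα to the effective normal force and T·cosα acting up the plane against the driving force:
FS = [c_jL + (W cosα + T sinα) tanφ_j] / [W sinα − T cosα]
Without the anchor: N' = 186.0 kN/m, driving T_d = 151.7 kN/m, resisting R = 0·8.1 + 186.0·tan30.1° = 107.8 kN/m, FS = 0.71.
Setting FS = 1.58 and solving for T:
1.58·(151.7 − T cos39.2°) = 107.8 + T sin39.2°·tan30.1°
T·(sin39.2°·tan30.1° + 1.58·cos39.2°) = 1.58·151.7 − 107.8
T·(0.6320·0.5797 + 1.58·0.7749) = 239.7 − 107.8 = 131.9
T·1.5908 = 131.9
T = 82.9 kN/m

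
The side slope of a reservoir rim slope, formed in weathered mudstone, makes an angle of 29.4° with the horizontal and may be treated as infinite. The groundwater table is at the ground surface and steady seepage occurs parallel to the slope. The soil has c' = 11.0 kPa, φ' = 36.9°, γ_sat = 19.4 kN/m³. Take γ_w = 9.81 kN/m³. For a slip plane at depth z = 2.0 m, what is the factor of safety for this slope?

With seepage parallel to the slope and the water table at the surface, the effective normal stress on the slip plane uses the buoyant unit weight γ' = γ_sat − γ_w while the driving shear stress uses γ_sat:
FS = [c' + γ' z cos²β tanφ'] / [γ_sat z sinβ cosβ]
γ' = 19.4 − 9.81 = 9.59 kN/m³
Numerator = 11.0 + 9.59·2.0·cos²29.4°·tan36.9° = 11.0 + 9.59·2.0·0.7590·0.7508 = 21.930 kPa
Denominator = 19.4·2.0·sin29.4°·cos29.4° = 19.4·2.0·0.4909·0.8712 = 16.594 kPa
FS = 21.930 / 16.594 = 1.322

FS = 1.32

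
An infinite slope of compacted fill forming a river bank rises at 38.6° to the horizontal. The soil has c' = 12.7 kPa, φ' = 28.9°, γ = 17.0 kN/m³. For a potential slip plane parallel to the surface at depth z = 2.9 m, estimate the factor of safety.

For an infinite slope with a slip plane parallel to the surface (no pore pressure): FS = [c' + γz cos²β tanφ'] / [γz sinβ cosβ].
γz = 17.0·2.9 = 49.30 kN/m²
Numerator = 12.7 + 49.30·cos²38.6°·tan28.9° = 12.7 + 49.30·0.6108·0.5520 = 29.322 kPa
Denominator = 49.30·sin38.6°·cos38.6° = 49.30·0.6239·0.7815 = 24.037 kPa
FS = 29.322 / 24.037 = 1.220

FS = 1.22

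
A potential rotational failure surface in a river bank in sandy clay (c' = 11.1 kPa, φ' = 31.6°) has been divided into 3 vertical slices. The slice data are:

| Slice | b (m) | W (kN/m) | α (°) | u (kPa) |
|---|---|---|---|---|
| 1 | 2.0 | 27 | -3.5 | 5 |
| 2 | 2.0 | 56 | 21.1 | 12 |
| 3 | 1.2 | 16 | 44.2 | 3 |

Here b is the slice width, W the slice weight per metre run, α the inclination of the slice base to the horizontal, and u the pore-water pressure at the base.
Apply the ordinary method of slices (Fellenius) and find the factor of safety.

FS = 3.21

Ordinary method of slices: FS = Σ[c'·Δl_i + (W_i cosα_i − u_i·Δl_i)·tanφ'] / Σ W_i sinα_i, with Δl_i = b_i / cosα_i.
Slice 1: Δl = 2.0/cos(-3.5°) = 2.004 m; N'_1 = 27·cos(-3.5°) − 5·2.004 = 16.9; c'Δl = 22.24; W sinα = -1.6
Slice 2: Δl = 2.0/cos21.1° = 2.144 m; N'_2 = 56·cos21.1° − 12·2.144 = 26.5; c'Δl = 23.80; W sinα = 20.2
Slice 3: Δl = 1.2/cos44.2° = 1.674 m; N'_3 = 16·cos44.2° − 3·1.674 = 6.4; c'Δl = 18.58; W sinα = 11.2
Σc'Δl = 64.6 kN/m; ΣN' = 49.9 kN/m; ΣW sinα = 29.7 kN/m
Resisting = 64.6 + 49.9·tan31.6° = 64.6 + 30.7 = 95.3 kN/m
FS = 95.3 / 29.7 = 3.213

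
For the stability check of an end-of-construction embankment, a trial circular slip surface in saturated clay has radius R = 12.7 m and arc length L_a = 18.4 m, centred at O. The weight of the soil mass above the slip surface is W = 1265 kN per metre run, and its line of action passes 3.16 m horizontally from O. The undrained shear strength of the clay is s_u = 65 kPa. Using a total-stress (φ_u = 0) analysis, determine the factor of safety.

FS = 3.80

Taking moments about the centre O, the resisting moment is provided by the undrained shear strength acting along the arc:
M_R = s_u·L_a·R = 65·18.40·12.7 = 15189.2 kN·m/m
M_D = W·d = 1265·3.16 = 3997.4 kN·m/m
FS = M_R / M_D = 15189.2 / 3997.4 = 3.800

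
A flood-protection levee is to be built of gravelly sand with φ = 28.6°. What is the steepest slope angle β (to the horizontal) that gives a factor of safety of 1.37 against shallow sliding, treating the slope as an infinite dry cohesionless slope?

For an infinite dry cohesionless slope FS = tanφ/tanβ, so tanβ = tanφ / FS.
tanβ = tan28.6° / 1.37 = 0.5452 / 1.37 = 0.3980
β = arctan(0.3980) = 21.70°

β = 21.7°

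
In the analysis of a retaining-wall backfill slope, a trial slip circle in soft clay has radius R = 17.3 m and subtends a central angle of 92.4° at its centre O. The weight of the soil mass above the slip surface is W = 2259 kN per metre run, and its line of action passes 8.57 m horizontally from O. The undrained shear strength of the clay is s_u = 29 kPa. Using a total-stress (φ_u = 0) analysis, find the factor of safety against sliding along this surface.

FS = 0.72

Taking moments about the centre O, the resisting moment is provided by the undrained shear strength acting along the arc:
Arc length L_a = R·θ = 17.3·(92.4°·π/180) = 17.3·1.6127 = 27.90 m
M_R = s_u·L_a·R = 29·27.90·17.3 = 13997.1 kN·m/m
M_D = W·d = 2259·8.57 = 19359.6 kN·m/m
FS = M_R / M_D = 13997.1 / 19359.6 = 0.723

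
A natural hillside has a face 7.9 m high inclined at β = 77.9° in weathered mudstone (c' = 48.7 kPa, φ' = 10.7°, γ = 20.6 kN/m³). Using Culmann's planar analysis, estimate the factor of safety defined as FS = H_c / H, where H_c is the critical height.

FS = 1.88

H_c = (4c'/γ) · sinβ cosφ' / [1 − cos(β − φ')]
    = (4·48.7/20.6) · sin77.9°·cos10.7° / [1 − cos67.2°]
    = 9.456 · 0.9608 / 0.6125 = 14.83 m
FS = H_c / H = 14.83 / 7.9 = 1.878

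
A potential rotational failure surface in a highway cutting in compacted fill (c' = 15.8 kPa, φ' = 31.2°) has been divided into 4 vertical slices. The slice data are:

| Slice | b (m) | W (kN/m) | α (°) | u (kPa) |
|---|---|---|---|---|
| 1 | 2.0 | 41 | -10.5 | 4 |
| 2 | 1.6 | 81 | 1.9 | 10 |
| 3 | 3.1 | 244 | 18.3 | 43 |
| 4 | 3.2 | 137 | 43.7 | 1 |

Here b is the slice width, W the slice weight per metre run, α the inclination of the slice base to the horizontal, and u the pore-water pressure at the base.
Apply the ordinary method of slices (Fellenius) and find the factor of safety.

Ordinary method of slices: FS = Σ[c'·Δl_i + (W_i cosα_i − u_i·Δl_i)·tanφ'] / Σ W_i sinα_i, with Δl_i = b_i / cosα_i.
Slice 1: Δl = 2.0/cos(-10.5°) = 2.034 m; N'_1 = 41·cos(-10.5°) − 4·2.034 = 32.2; c'Δl = 32.14; W sinα = -7.5
Slice 2: Δl = 1.6/cos1.9° = 1.601 m; N'_2 = 81·cos1.9° − 10·1.601 = 64.9; c'Δl = 25.29; W sinα = 2.7
Slice 3: Δl = 3.1/cos18.3° = 3.265 m; N'_3 = 244·cos18.3° − 43·3.265 = 91.3; c'Δl = 51.59; W sinα = 76.6
Slice 4: Δl = 3.2/cos43.7° = 4.426 m; N'_4 = 137·cos43.7° − 1·4.426 = 94.6; c'Δl = 69.93; W sinα = 94.7
Σc'Δl = 179.0 kN/m; ΣN' = 283.0 kN/m; ΣW sinα = 166.5 kN/m
Resisting = 179.0 + 283.0·tan31.2° = 179.0 + 171.4 = 350.3 kN/m
FS = 350.3 / 166.5 = 2.104

FS = 2.10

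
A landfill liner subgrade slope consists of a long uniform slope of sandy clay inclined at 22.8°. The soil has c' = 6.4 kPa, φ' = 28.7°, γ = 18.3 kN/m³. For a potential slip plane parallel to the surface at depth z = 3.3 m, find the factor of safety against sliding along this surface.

For an infinite slope with a slip plane parallel to the surface (no pore pressure): FS = [c' + γz cos²β tanφ'] / [γz sinβ cosβ].
γz = 18.3·3.3 = 60.39 kN/m²
Numerator = 6.4 + 60.39·cos²22.8°·tan28.7° = 6.4 + 60.39·0.8498·0.5475 = 34.498 kPa
Denominator = 60.39·sin22.8°·cos22.8° = 60.39·0.3875·0.9219 = 21.574 kPa
FS = 34.498 / 21.574 = 1.599

FS = 1.60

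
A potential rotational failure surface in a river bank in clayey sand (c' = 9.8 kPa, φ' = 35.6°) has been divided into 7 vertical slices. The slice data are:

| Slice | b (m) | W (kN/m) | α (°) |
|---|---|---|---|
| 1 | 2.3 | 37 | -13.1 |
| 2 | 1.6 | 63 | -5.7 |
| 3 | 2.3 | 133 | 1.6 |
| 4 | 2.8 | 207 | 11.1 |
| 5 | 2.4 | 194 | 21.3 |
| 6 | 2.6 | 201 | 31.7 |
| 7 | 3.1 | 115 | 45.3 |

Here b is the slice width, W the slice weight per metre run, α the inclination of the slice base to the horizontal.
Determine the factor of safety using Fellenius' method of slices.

FS = 2.82

Ordinary method of slices: FS = Σ[c'·Δl_i + (W_i cosα_i)·tanφ'] / Σ W_i sinα_i, with Δl_i = b_i / cosα_i.
Slice 1: Δl = 2.3/cos(-13.1°) = 2.361 m; N'_1 = 37·cos(-13.1°) = 36.0; c'Δl = 23.14; W sinα = -8.4
Slice 2: Δl = 1.6/cos(-5.7°) = 1.608 m; N'_2 = 63·cos(-5.7°) = 62.7; c'Δl = 15.76; W sinα = -6.3
Slice 3: Δl = 2.3/cos1.6° = 2.301 m; N'_3 = 133·cos1.6° = 132.9; c'Δl = 22.55; W sinα = 3.7
Slice 4: Δl = 2.8/cos11.1° = 2.853 m; N'_4 = 207·cos11.1° = 203.1; c'Δl = 27.96; W sinα = 39.9
Slice 5: Δl = 2.4/cos21.3° = 2.576 m; N'_5 = 194·cos21.3° = 180.7; c'Δl = 25.24; W sinα = 70.5
Slice 6: Δl = 2.6/cos31.7° = 3.056 m; N'_6 = 201·cos31.7° = 171.0; c'Δl = 29.95; W sinα = 105.6
Slice 7: Δl = 3.1/cos45.3° = 4.407 m; N'_7 = 115·cos45.3° = 80.9; c'Δl = 43.19; W sinα = 81.7
Σc'Δl = 187.8 kN/m; ΣN' = 867.5 kN/m; ΣW sinα = 286.8 kN/m
Resisting = 187.8 + 867.5·tan35.6° = 187.8 + 621.0 = 808.8 kN/m
FS = 808.8 / 286.8 = 2.821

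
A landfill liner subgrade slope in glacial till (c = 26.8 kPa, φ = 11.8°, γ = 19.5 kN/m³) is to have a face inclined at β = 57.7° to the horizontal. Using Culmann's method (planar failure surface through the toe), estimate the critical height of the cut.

H_c = 14.96 m

Culmann's analysis gives the critical failure plane at α_cr = (β + φ)/2 = (57.7 + 11.8)/2 = 34.8°, and the critical height
H_c = (4c/γ) · sinβ cosφ / [1 − cos(β − φ)]
    = (4·26.8/19.5) · sin57.7°·cos11.8° / [1 − cos(45.9°)]
    = 5.497 · 0.8453·0.9789 / [1 − 0.6959]
    = 5.497 · 0.8274 / 0.3041
    = 14.96 m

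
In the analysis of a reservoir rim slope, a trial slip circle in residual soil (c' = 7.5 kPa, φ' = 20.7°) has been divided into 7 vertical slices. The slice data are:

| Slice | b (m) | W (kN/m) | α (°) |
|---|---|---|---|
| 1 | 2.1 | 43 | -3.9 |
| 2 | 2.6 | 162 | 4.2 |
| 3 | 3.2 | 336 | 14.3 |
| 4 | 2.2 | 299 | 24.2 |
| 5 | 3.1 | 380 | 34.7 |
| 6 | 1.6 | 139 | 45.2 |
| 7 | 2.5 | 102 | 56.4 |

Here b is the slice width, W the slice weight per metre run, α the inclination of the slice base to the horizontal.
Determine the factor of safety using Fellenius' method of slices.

Ordinary method of slices: FS = Σ[c'·Δl_i + (W_i cosα_i)·tanφ'] / Σ W_i sinα_i, with Δl_i = b_i / cosα_i.
Slice 1: Δl = 2.1/cos(-3.9°) = 2.105 m; N'_1 = 43·cos(-3.9°) = 42.9; c'Δl = 15.79; W sinα = -2.9
Slice 2: Δl = 2.6/cos4.2° = 2.607 m; N'_2 = 162·cos4.2° = 161.6; c'Δl = 19.55; W sinα = 11.9
Slice 3: Δl = 3.2/cos14.3° = 3.302 m; N'_3 = 336·cos14.3° = 325.6; c'Δl = 24.77; W sinα = 83.0
Slice 4: Δl = 2.2/cos24.2° = 2.412 m; N'_4 = 299·cos24.2° = 272.7; c'Δl = 18.09; W sinα = 122.6
Slice 5: Δl = 3.1/cos34.7° = 3.771 m; N'_5 = 380·cos34.7° = 312.4; c'Δl = 28.28; W sinα = 216.3
Slice 6: Δl = 1.6/cos45.2° = 2.271 m; N'_6 = 139·cos45.2° = 97.9; c'Δl = 17.03; W sinα = 98.6
Slice 7: Δl = 2.5/cos56.4° = 4.518 m; N'_7 = 102·cos56.4° = 56.4; c'Δl = 33.88; W sinα = 85.0
Σc'Δl = 157.4 kN/m; ΣN' = 1269.6 kN/m; ΣW sinα = 614.4 kN/m
Resisting = 157.4 + 1269.6·tan20.7° = 157.4 + 479.7 = 637.1 kN/m
FS = 637.1 / 614.4 = 1.037

FS = 1.04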